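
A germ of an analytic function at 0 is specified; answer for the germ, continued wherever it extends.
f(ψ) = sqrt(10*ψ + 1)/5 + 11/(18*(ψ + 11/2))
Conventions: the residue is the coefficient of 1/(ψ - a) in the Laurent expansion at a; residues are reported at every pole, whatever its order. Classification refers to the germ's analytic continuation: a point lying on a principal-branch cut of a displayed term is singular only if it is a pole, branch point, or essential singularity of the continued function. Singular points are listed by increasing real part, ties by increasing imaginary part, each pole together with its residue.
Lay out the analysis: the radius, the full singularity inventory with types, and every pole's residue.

Denominator factor (ψ + 11/2): pole of order 1 at -11/2, modulus 11/2.
Branch term (1/5)*sqrt(1 - ψ/(-1/10)): its argument vanishes at ψ = -1/10, a square-root branch point, modulus 1/10.
The radius of convergence is the smallest modulus among the singular points: 1/10.
The branch term is analytic at -11/2 and contributes nothing to the residue; only the rational part matters.
At the order-1 pole -11/2 set g(ψ) = (ψ - (-11/2))*(rational part) = 11/18.
Simple pole: residue = g(a) at a = -11/2, which is 11/18.
List the singular points by increasing real part (a conjugate pair: the negative imaginary part first).

Radius of convergence at 0: 1/10.
At -11/2: a pole of order 1; residue 11/18.
At -1/10: an algebraic (square-root) branch point.


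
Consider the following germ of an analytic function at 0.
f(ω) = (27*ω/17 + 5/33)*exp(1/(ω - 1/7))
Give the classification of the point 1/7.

The exponent 1/(ω - (1/7)) has a pole at 1/7, so exp(1/(ω - (1/7))) takes every nonzero value near it: an essential singularity (not a pole of any order).

The point is an essential singularity.


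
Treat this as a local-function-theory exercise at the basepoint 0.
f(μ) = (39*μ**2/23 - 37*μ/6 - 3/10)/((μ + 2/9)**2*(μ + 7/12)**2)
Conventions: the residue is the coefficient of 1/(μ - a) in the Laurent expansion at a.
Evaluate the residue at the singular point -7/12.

At the order-2 pole -7/12 set g(μ) = (μ - (-7/12))^2*f(μ) = (39*μ**2/23 - 37*μ/6 - 3/10)/(μ + 2/9)**2.
Order-2 pole: residue = g'(a); g'(-7/12) = 25792776/252655, so the residue is 25792776/252655.

The residue is 25792776/252655.


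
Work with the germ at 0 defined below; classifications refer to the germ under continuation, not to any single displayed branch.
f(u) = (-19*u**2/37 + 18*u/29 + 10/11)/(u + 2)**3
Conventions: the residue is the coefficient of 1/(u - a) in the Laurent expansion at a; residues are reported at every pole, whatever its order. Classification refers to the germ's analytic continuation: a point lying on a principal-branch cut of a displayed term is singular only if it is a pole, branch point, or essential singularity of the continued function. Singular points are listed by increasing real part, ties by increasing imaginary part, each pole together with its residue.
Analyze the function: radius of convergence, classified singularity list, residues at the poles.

Denominator factor (u + 2)^3: pole of order 3 at -2, modulus 2.
The radius of convergence is the smallest modulus among the singular points: 2.
At the order-3 pole -2 set g(u) = (u - (-2))^3*f(u) = -19*u**2/37 + 18*u/29 + 10/11.
Order-3 pole: residue = g''(a)/2; g''(-2) = -38/37, so the residue is -19/37.

Radius of convergence at 0: 2.
At -2: a pole of order 3; residue -19/37.


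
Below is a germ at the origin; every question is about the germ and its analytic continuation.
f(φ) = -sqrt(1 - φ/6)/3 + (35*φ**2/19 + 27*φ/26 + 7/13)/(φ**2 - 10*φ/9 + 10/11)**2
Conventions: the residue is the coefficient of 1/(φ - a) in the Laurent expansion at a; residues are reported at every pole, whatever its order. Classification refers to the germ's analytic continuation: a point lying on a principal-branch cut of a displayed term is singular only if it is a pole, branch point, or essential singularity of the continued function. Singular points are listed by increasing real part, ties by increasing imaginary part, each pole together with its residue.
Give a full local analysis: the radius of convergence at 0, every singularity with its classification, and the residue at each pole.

Radius of convergence at 0: (1/11)*sqrt(110).
At (5/9) - ((1/99)*sqrt(5885))*i: a pole of order 2; residue ((11052369/565580600)*sqrt(5885))*i.
At (5/9) + ((1/99)*sqrt(5885))*i: a pole of order 2; residue -((11052369/565580600)*sqrt(5885))*i.
At 6: an algebraic (square-root) branch point.

Denominator factor (φ**2 - 10*φ/9 + 10/11)^2: discriminant -2140/891, complex-conjugate roots (5/9) + ((1/99)*sqrt(5885))*i and (5/9) - ((1/99)*sqrt(5885))*i; poles of order 2, moduli (1/11)*sqrt(110) and (1/11)*sqrt(110).
Branch term (-1/3)*sqrt(1 - φ/(6)): its argument vanishes at φ = 6, a square-root branch point, modulus 6.
The radius of convergence is the smallest modulus among the singular points: (1/11)*sqrt(110).
The branch term is analytic at (5/9) - ((1/99)*sqrt(5885))*i and contributes nothing to the residue; only the rational part matters.
The factor φ**2 - 10*φ/9 + 10/11 splits as (φ - a)(φ - a') with a = (5/9) - ((1/99)*sqrt(5885))*i, a' = (5/9) + ((1/99)*sqrt(5885))*i. At the order-2 pole a set g(φ) = (φ - a)^2*(rational part) = [35*φ**2/19 + 27*φ/26 + 7/13] / (φ - a')^2.
Order-2 pole: residue = g'(a); g'((5/9) - ((1/99)*sqrt(5885))*i) = ((11052369/565580600)*sqrt(5885))*i, so the residue is ((11052369/565580600)*sqrt(5885))*i.
The branch term is analytic at (5/9) + ((1/99)*sqrt(5885))*i and contributes nothing to the residue; only the rational part matters.
The factor φ**2 - 10*φ/9 + 10/11 splits as (φ - a)(φ - a') with a = (5/9) + ((1/99)*sqrt(5885))*i, a' = (5/9) - ((1/99)*sqrt(5885))*i. At the order-2 pole a set g(φ) = (φ - a)^2*(rational part) = [35*φ**2/19 + 27*φ/26 + 7/13] / (φ - a')^2.
Order-2 pole: residue = g'(a); g'((5/9) + ((1/99)*sqrt(5885))*i) = -((11052369/565580600)*sqrt(5885))*i, so the residue is -((11052369/565580600)*sqrt(5885))*i.
List the singular points by increasing real part (a conjugate pair: the negative imaginary part first).


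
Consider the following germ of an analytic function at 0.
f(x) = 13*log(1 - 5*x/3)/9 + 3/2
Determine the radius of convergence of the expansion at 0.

The radius of convergence is 3/5.

Branch term (13/9)*log(1 - x/(3/5)): its argument vanishes at x = 3/5, a logarithmic branch point, modulus 3/5.
The radius of convergence is the smallest modulus among the singular points: 3/5.


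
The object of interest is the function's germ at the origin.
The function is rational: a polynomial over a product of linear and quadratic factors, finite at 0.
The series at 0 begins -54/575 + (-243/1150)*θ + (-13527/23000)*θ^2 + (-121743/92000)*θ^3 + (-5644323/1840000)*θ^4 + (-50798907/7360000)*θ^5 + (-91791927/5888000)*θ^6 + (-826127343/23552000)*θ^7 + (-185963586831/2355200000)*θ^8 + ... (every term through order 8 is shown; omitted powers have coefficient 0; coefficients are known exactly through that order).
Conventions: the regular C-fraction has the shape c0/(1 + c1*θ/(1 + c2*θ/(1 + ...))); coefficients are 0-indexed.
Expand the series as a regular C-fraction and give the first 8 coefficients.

The regular C-fraction coefficients are [-54/575, -9/4, -8/15, 167/60, -1311/668, -48/167, -1336/19665, 182329/78660].

Taylor coefficients (read off): a_0 = -54/575, a_1 = -243/1150, a_2 = -13527/23000, a_3 = -121743/92000, a_4 = -5644323/1840000, a_5 = -50798907/7360000, a_6 = -91791927/5888000, a_7 = -826127343/23552000.
c0 = a_0 = -54/575. Peel one level at a time: if S = 1 + c*θ/S' with S'(0) = 1, then c is the θ-coefficient of S and S' = c*θ/(S - 1).
S_1 = c0/f = 1 + (-9/4)*θ + (-6/5)*θ^2 + ...; c1 = -9/4.
S_2 = c1*θ/(S_1 - 1) = 1 + (-8/15)*θ + (334/225)*θ^2 + ...; c2 = -8/15.
S_3 = c2*θ/(S_2 - 1) = 1 + (167/60)*θ + (437/80)*θ^2 + ...; c3 = 167/60.
S_4 = c3*θ/(S_3 - 1) = 1 + (-1311/668)*θ + (-15732/27889)*θ^2 + ...; c4 = -1311/668.
S_5 = c4*θ/(S_4 - 1) = 1 + (-48/167)*θ + (-128/6555)*θ^2 + ...; c5 = -48/167.
S_6 = c5*θ/(S_5 - 1) = 1 + (-1336/19665)*θ + (60897886/386712225)*θ^2 + ...; c6 = -1336/19665.
S_7 = c6*θ/(S_6 - 1) = 1 + (182329/78660)*θ + ...; c7 = 182329/78660.


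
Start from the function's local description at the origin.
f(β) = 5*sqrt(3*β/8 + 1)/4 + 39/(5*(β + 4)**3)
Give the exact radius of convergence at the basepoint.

Denominator factor (β + 4)^3: pole of order 3 at -4, modulus 4.
Branch term (5/4)*sqrt(1 - β/(-8/3)): its argument vanishes at β = -8/3, a square-root branch point, modulus 8/3.
The radius of convergence is the smallest modulus among the singular points: 8/3.

The radius of convergence is 8/3.


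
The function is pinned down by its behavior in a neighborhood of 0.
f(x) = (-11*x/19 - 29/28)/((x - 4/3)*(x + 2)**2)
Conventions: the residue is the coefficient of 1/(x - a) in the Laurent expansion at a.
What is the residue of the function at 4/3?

The residue is -1731/10640.

At the order-1 pole 4/3 set g(x) = (x - (4/3))*f(x) = (-11*x/19 - 29/28)/(x + 2)**2.
Simple pole: residue = g(a) at a = 4/3, which is -1731/10640.


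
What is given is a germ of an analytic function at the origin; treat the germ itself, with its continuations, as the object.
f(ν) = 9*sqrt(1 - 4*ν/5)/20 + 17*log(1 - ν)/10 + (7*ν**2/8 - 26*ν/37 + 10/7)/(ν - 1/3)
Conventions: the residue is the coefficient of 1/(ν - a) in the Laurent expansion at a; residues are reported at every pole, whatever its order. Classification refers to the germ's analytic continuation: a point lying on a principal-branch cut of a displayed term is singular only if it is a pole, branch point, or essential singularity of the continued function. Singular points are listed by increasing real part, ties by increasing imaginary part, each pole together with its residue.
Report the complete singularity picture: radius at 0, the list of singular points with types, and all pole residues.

Denominator factor (ν - 1/3): pole of order 1 at 1/3, modulus 1/3.
Branch term (17/10)*log(1 - ν/(1)): its argument vanishes at ν = 1, a logarithmic branch point, modulus 1.
Branch term (9/20)*sqrt(1 - ν/(5/4)): its argument vanishes at ν = 5/4, a square-root branch point, modulus 5/4.
The radius of convergence is the smallest modulus among the singular points: 1/3.
The branch terms are analytic at 1/3 and contribute nothing to the residue; only the rational part matters.
At the order-1 pole 1/3 set g(ν) = (ν - (1/3))*(rational part) = 7*ν**2/8 - 26*ν/37 + 10/7.
Simple pole: residue = g(a) at a = 1/3, which is 24085/18648.
List the singular points by increasing real part (a conjugate pair: the negative imaginary part first).

Radius of convergence at 0: 1/3.
At 1/3: a pole of order 1; residue 24085/18648.
At 1: a logarithmic branch point.
At 5/4: an algebraic (square-root) branch point.


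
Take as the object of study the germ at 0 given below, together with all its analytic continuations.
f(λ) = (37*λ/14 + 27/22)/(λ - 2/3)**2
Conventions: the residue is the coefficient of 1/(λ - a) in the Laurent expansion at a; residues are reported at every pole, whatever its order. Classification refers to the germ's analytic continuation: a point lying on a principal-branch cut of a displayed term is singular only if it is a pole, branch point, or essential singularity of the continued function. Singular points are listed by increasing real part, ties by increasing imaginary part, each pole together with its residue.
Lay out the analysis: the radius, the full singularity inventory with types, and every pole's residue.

Radius of convergence at 0: 2/3.
At 2/3: a pole of order 2; residue 37/14.

Denominator factor (λ - 2/3)^2: pole of order 2 at 2/3, modulus 2/3.
The radius of convergence is the smallest modulus among the singular points: 2/3.
At the order-2 pole 2/3 set g(λ) = (λ - (2/3))^2*f(λ) = 37*λ/14 + 27/22.
Order-2 pole: residue = g'(a); g'(2/3) = 37/14, so the residue is 37/14.


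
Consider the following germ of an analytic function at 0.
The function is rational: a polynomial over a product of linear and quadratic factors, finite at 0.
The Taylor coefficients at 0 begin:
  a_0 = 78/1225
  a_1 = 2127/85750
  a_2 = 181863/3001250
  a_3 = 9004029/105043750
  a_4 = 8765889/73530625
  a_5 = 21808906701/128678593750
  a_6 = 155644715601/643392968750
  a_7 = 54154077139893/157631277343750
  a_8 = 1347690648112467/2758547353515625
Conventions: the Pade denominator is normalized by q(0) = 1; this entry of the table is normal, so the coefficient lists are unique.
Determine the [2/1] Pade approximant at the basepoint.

Taylor coefficients needed (read off): a_0 = 78/1225, a_1 = 2127/85750, a_2 = 181863/3001250, a_3 = 9004029/105043750.
Write the denominator as Q(η) = 1 + q1*η. Requiring Q*f - P = O(η^4) with deg P <= 2 kills the coefficients of η^3..η^3 in Q*f:
  η^3: a_3 + q1*a_2 = 0, i.e. 9004029/105043750 + (181863/3001250)*q1 = 0.
Solving this linear system: q1 = -3001343/2121735.
The numerator is Q*f truncated at degree 2: P0 = a_0 = 78/1225; P1 = a_1 + q1*a_0 = -113089547/1732750250; P2 = a_2 + q1*a_1 = 773476727/30323129375.

The Pade approximant has numerator coefficients [78/1225, -113089547/1732750250, 773476727/30323129375]; denominator coefficients [1, -3001343/2121735].


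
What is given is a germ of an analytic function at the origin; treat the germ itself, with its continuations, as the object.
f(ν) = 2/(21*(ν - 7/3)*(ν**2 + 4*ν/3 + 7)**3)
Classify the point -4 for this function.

The point is a regular point.

Denominator factors: ν**2 + 4*ν/3 + 7 = 53/3 at ν = -4; ν - 7/3 = -19/3 at ν = -4 — none vanishes.
So the germ continues analytically to -4.


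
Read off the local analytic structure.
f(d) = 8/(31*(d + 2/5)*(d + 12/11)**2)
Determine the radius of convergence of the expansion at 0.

Denominator factor (d + 2/5): pole of order 1 at -2/5, modulus 2/5.
Denominator factor (d + 12/11)^2: pole of order 2 at -12/11, modulus 12/11.
The radius of convergence is the smallest modulus among the singular points: 2/5.

The radius of convergence is 2/5.


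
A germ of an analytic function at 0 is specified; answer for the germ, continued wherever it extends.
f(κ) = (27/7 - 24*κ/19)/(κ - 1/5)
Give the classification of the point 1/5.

The denominator factor κ - 1/5 vanishes at 1/5 and appears to the power 1; the numerator there equals 2397/665, nonzero, and no other factor vanishes.
Hence a pole whose order is the multiplicity, 1.

The point is a pole of order 1.


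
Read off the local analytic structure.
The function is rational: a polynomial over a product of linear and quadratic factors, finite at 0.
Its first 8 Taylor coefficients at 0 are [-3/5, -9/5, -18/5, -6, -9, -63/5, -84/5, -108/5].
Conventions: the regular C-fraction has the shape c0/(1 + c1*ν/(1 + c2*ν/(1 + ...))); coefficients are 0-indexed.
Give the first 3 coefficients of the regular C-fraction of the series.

Taylor coefficients (read off): a_0 = -3/5, a_1 = -9/5, a_2 = -18/5.
c0 = a_0 = -3/5. Peel one level at a time: if S = 1 + c*ν/S' with S'(0) = 1, then c is the ν-coefficient of S and S' = c*ν/(S - 1).
S_1 = c0/f = 1 + (-3)*ν + (3)*ν^2 + ...; c1 = -3.
S_2 = c1*ν/(S_1 - 1) = 1 + (1)*ν + ...; c2 = 1.

The regular C-fraction coefficients are [-3/5, -3, 1].


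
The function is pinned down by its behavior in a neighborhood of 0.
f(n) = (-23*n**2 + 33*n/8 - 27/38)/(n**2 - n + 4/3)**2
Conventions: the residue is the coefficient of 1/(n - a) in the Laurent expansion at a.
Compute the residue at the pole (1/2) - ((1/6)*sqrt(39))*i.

The factor n**2 - n + 4/3 splits as (n - a)(n - a') with a = (1/2) - ((1/6)*sqrt(39))*i, a' = (1/2) + ((1/6)*sqrt(39))*i. At the order-2 pole a set g(n) = (n - a)^2*f(n) = [-23*n**2 + 33*n/8 - 27/38] / (n - a')^2.
Order-2 pole: residue = g'(a); g'((1/2) - ((1/6)*sqrt(39))*i) = -((26735/25688)*sqrt(39))*i, so the residue is -((26735/25688)*sqrt(39))*i.

The residue is -((26735/25688)*sqrt(39))*i.


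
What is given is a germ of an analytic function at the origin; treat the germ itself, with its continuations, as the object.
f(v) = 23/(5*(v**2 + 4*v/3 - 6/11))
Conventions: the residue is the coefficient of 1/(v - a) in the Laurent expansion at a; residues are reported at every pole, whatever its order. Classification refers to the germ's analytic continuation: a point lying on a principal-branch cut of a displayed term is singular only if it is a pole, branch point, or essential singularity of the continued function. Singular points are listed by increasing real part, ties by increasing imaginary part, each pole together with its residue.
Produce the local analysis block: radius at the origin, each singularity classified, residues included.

Denominator factor (v**2 + 4*v/3 - 6/11): discriminant 392/99, real irrational roots -2/3 + (7/33)*sqrt(22) and -2/3 - (7/33)*sqrt(22); poles of order 1, moduli -2/3 + (7/33)*sqrt(22) and 2/3 + (7/33)*sqrt(22).
The radius of convergence is the smallest modulus among the singular points: -2/3 + (7/33)*sqrt(22).
The factor v**2 + 4*v/3 - 6/11 splits as (v - a)(v - a') with a = -2/3 - (7/33)*sqrt(22), a' = -2/3 + (7/33)*sqrt(22). At the order-1 pole a set g(v) = (v - a)*f(v) = [23/5] / (v - a').
Simple pole: residue = g(a) at a = -2/3 - (7/33)*sqrt(22), which is -(69/140)*sqrt(22).
The factor v**2 + 4*v/3 - 6/11 splits as (v - a)(v - a') with a = -2/3 + (7/33)*sqrt(22), a' = -2/3 - (7/33)*sqrt(22). At the order-1 pole a set g(v) = (v - a)*f(v) = [23/5] / (v - a').
Simple pole: residue = g(a) at a = -2/3 + (7/33)*sqrt(22), which is (69/140)*sqrt(22).
List the singular points by increasing real part (a conjugate pair: the negative imaginary part first).

Radius of convergence at 0: -2/3 + (7/33)*sqrt(22).
At -2/3 - (7/33)*sqrt(22): a pole of order 1; residue -(69/140)*sqrt(22).
At -2/3 + (7/33)*sqrt(22): a pole of order 1; residue (69/140)*sqrt(22).


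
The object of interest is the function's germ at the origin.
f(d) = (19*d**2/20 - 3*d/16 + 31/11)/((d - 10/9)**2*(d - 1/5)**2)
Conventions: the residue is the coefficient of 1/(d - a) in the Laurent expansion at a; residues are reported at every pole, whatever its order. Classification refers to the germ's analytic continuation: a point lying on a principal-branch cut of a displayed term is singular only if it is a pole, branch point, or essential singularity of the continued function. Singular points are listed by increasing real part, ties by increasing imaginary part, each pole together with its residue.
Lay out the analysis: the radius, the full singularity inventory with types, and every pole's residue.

Denominator factor (d - 1/5)^2: pole of order 2 at 1/5, modulus 1/5.
Denominator factor (d - 10/9)^2: pole of order 2 at 10/9, modulus 10/9.
The radius of convergence is the smallest modulus among the singular points: 1/5.
At the order-2 pole 1/5 set g(d) = (d - (1/5))^2*f(d) = (19*d**2/20 - 3*d/16 + 31/11)/(d - 10/9)**2.
Order-2 pole: residue = g'(a); g'(1/5) = 93224925/12130096, so the residue is 93224925/12130096.
At the order-2 pole 10/9 set g(d) = (d - (10/9))^2*f(d) = (19*d**2/20 - 3*d/16 + 31/11)/(d - 1/5)**2.
Order-2 pole: residue = g'(a); g'(10/9) = -93224925/12130096, so the residue is -93224925/12130096.
List the singular points by increasing real part (a conjugate pair: the negative imaginary part first).

Radius of convergence at 0: 1/5.
At 1/5: a pole of order 2; residue 93224925/12130096.
At 10/9: a pole of order 2; residue -93224925/12130096.


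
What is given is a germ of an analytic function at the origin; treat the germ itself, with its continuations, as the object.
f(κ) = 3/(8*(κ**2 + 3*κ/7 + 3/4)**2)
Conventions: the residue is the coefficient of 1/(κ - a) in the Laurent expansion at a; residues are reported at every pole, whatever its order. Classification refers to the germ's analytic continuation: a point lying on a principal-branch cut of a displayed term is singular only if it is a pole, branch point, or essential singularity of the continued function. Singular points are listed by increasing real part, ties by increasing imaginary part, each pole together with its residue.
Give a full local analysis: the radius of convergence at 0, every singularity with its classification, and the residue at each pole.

Denominator factor (κ**2 + 3*κ/7 + 3/4)^2: discriminant -138/49, complex-conjugate roots (-3/14) + ((1/14)*sqrt(138))*i and (-3/14) - ((1/14)*sqrt(138))*i; poles of order 2, moduli (1/2)*sqrt(3) and (1/2)*sqrt(3).
The radius of convergence is the smallest modulus among the singular points: (1/2)*sqrt(3).
The factor κ**2 + 3*κ/7 + 3/4 splits as (κ - a)(κ - a') with a = (-3/14) - ((1/14)*sqrt(138))*i, a' = (-3/14) + ((1/14)*sqrt(138))*i. At the order-2 pole a set g(κ) = (κ - a)^2*f(κ) = [3/8] / (κ - a')^2.
Order-2 pole: residue = g'(a); g'((-3/14) - ((1/14)*sqrt(138))*i) = ((343/25392)*sqrt(138))*i, so the residue is ((343/25392)*sqrt(138))*i.
The factor κ**2 + 3*κ/7 + 3/4 splits as (κ - a)(κ - a') with a = (-3/14) + ((1/14)*sqrt(138))*i, a' = (-3/14) - ((1/14)*sqrt(138))*i. At the order-2 pole a set g(κ) = (κ - a)^2*f(κ) = [3/8] / (κ - a')^2.
Order-2 pole: residue = g'(a); g'((-3/14) + ((1/14)*sqrt(138))*i) = -((343/25392)*sqrt(138))*i, so the residue is -((343/25392)*sqrt(138))*i.
List the singular points by increasing real part (a conjugate pair: the negative imaginary part first).

Radius of convergence at 0: (1/2)*sqrt(3).
At (-3/14) - ((1/14)*sqrt(138))*i: a pole of order 2; residue ((343/25392)*sqrt(138))*i.
At (-3/14) + ((1/14)*sqrt(138))*i: a pole of order 2; residue -((343/25392)*sqrt(138))*i.


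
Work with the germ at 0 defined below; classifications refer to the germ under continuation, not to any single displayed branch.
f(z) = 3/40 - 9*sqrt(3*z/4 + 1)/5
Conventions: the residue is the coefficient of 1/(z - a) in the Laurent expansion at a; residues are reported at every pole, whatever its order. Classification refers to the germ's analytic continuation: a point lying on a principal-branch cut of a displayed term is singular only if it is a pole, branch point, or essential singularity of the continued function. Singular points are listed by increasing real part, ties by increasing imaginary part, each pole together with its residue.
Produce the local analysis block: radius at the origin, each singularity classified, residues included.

Branch term (-9/5)*sqrt(1 - z/(-4/3)): its argument vanishes at z = -4/3, a square-root branch point, modulus 4/3.
The radius of convergence is the smallest modulus among the singular points: 4/3.

Radius of convergence at 0: 4/3.
At -4/3: an algebraic (square-root) branch point.


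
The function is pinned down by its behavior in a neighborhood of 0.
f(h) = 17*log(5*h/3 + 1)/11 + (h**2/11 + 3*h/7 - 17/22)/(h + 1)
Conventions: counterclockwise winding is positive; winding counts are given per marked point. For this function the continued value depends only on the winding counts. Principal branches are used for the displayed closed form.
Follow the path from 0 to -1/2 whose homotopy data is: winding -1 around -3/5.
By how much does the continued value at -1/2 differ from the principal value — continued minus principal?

The rational part is single-valued and drops out of the difference; each branch term changes only by its own monodromy.
(17/11)*log(1 - h/(-3/5)): each positive loop around -3/5 adds 2*pi*i to the log, so winding -1 contributes (17/11)*(-1)*2*pi*i = -(34/11)*pi*i.
Summing the contributions at h = -1/2 gives -(34/11)*pi*i.

Continued minus principal equals -(34/11)*pi*i.


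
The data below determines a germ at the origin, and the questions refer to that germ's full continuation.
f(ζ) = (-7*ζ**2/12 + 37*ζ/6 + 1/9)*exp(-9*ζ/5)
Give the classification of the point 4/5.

There is no denominator, hence no pole anywhere.
The factor exp(-9*ζ/5) is entire.
So the germ continues analytically to 4/5.

The point is a regular point.


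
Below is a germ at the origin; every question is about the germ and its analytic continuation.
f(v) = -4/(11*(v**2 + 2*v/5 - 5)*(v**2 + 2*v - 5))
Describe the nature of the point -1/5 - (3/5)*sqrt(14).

The denominator factor v**2 + 2*v/5 - 5 vanishes at -1/5 - (3/5)*sqrt(14) and appears to the power 1; the numerator there equals -4/11, nonzero, and no other factor vanishes.
Hence a pole whose order is the multiplicity, 1.

The point is a pole of order 1.


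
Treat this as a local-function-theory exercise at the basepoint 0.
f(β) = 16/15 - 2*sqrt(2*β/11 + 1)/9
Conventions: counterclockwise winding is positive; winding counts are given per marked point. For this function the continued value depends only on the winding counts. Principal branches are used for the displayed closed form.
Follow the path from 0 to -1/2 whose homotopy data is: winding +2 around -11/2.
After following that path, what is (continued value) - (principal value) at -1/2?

Continued minus principal equals 0.

The rational part is single-valued and drops out of the difference; each branch term changes only by its own monodromy.
(-2/9)*sqrt(1 - β/(-11/2)): winding +2 is even, the square root returns to the same sheet, contribution 0.
Summing the contributions at β = -1/2 gives 0.


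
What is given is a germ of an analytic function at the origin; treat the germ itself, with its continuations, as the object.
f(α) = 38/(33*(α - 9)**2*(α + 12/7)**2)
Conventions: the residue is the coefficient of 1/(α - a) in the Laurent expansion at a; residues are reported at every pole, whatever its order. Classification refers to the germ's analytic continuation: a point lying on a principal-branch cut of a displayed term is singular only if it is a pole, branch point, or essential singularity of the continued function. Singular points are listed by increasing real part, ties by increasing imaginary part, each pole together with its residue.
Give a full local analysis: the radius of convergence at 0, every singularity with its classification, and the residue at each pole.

Denominator factor (α + 12/7)^2: pole of order 2 at -12/7, modulus 12/7.
Denominator factor (α - 9)^2: pole of order 2 at 9, modulus 9.
The radius of convergence is the smallest modulus among the singular points: 12/7.
At the order-2 pole -12/7 set g(α) = (α - (-12/7))^2*f(α) = 38/(33*(α - 9)**2).
Order-2 pole: residue = g'(a); g'(-12/7) = 26068/13921875, so the residue is 26068/13921875.
At the order-2 pole 9 set g(α) = (α - (9))^2*f(α) = 38/(33*(α + 12/7)**2).
Order-2 pole: residue = g'(a); g'(9) = -26068/13921875, so the residue is -26068/13921875.
List the singular points by increasing real part (a conjugate pair: the negative imaginary part first).

Radius of convergence at 0: 12/7.
At -12/7: a pole of order 2; residue 26068/13921875.
At 9: a pole of order 2; residue -26068/13921875.


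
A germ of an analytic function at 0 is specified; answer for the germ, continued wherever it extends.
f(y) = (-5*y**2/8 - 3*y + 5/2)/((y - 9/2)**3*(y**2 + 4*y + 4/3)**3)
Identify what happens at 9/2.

The point is a pole of order 3.

The denominator factor y - 9/2 vanishes at 9/2 and appears to the power 3; the numerator there equals -757/32, nonzero, and no other factor vanishes.
Hence a pole whose order is the multiplicity, 3.


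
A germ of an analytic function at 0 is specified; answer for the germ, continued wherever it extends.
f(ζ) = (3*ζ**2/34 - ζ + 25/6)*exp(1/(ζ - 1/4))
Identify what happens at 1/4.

The exponent 1/(ζ - (1/4)) has a pole at 1/4, so exp(1/(ζ - (1/4))) takes every nonzero value near it: an essential singularity (not a pole of any order).

The point is an essential singularity.


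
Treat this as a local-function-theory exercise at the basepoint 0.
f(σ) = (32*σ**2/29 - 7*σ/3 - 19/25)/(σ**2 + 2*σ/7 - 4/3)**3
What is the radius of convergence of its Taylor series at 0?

The radius of convergence is -1/7 + (1/21)*sqrt(597).

Denominator factor (σ**2 + 2*σ/7 - 4/3)^3: discriminant 796/147, real irrational roots -1/7 + (1/21)*sqrt(597) and -1/7 - (1/21)*sqrt(597); poles of order 3, moduli -1/7 + (1/21)*sqrt(597) and 1/7 + (1/21)*sqrt(597).
The radius of convergence is the smallest modulus among the singular points: -1/7 + (1/21)*sqrt(597).


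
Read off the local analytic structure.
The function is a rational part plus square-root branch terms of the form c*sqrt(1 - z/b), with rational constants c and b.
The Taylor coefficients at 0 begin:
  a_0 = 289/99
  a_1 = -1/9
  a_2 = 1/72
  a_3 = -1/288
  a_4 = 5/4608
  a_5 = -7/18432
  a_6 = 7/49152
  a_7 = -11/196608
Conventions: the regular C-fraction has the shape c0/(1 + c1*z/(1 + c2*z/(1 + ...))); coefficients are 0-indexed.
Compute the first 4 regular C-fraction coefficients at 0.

Taylor coefficients (read off): a_0 = 289/99, a_1 = -1/9, a_2 = 1/72, a_3 = -1/288.
c0 = a_0 = 289/99. Peel one level at a time: if S = 1 + c*z/S' with S'(0) = 1, then c is the z-coefficient of S and S' = c*z/(S - 1).
S_1 = c0/f = 1 + (11/289)*z + (-2211/668168)*z^2 + ...; c1 = 11/289.
S_2 = c1*z/(S_1 - 1) = 1 + (201/2312)*z + (-1/64)*z^2 + ...; c2 = 201/2312.
S_3 = c2*z/(S_2 - 1) = 1 + (289/1608)*z + ...; c3 = 289/1608.

The regular C-fraction coefficients are [289/99, 11/289, 201/2312, 289/1608].


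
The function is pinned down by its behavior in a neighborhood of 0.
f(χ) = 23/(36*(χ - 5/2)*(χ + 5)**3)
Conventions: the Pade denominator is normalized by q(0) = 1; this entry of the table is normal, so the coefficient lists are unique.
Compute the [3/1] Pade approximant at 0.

The Pade approximant has numerator coefficients [-23/11250, -23/12500, 23/187500, -46/140625]; denominator coefficients [1, 11/10].

Taylor coefficients needed (expand at 0): a_0 = -23/11250, a_1 = 23/56250, a_2 = -46/140625, a_3 = 23/703125, a_4 = -253/7031250.
Write the denominator as Q(χ) = 1 + q1*χ. Requiring Q*f - P = O(χ^5) with deg P <= 3 kills the coefficients of χ^4..χ^4 in Q*f:
  χ^4: a_4 + q1*a_3 = 0, i.e. -253/7031250 + (23/703125)*q1 = 0.
Solving this linear system: q1 = 11/10.
The numerator is Q*f truncated at degree 3: P0 = a_0 = -23/11250; P1 = a_1 + q1*a_0 = -23/12500; P2 = a_2 + q1*a_1 = 23/187500; P3 = a_3 + q1*a_2 = -46/140625.


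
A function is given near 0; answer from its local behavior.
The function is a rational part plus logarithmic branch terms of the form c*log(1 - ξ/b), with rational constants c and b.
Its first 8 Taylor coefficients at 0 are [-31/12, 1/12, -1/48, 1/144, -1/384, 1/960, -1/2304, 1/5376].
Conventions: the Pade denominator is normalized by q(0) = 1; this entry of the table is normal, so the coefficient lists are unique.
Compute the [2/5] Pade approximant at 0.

Taylor coefficients needed (read off): a_0 = -31/12, a_1 = 1/12, a_2 = -1/48, a_3 = 1/144, a_4 = -1/384, a_5 = 1/960, a_6 = -1/2304, a_7 = 1/5376.
Write the denominator as Q(ξ) = 1 + q1*ξ + q2*ξ^2 + q3*ξ^3 + q4*ξ^4 + q5*ξ^5. Requiring Q*f - P = O(ξ^8) with deg P <= 2 kills the coefficients of ξ^3..ξ^7 in Q*f:
  ξ^3: a_3 + q1*a_2 + q2*a_1 + q3*a_0 = 0, i.e. 1/144 + (-1/48)*q1 + (1/12)*q2 + (-31/12)*q3 = 0.
  ξ^4: a_4 + q1*a_3 + q2*a_2 + q3*a_1 + q4*a_0 = 0, i.e. -1/384 + (1/144)*q1 + (-1/48)*q2 + (1/12)*q3 + (-31/12)*q4 = 0.
  ξ^5: a_5 + q1*a_4 + q2*a_3 + q3*a_2 + q4*a_1 + q5*a_0 = 0, i.e. 1/960 + (-1/384)*q1 + (1/144)*q2 + (-1/48)*q3 + (1/12)*q4 + (-31/12)*q5 = 0.
  ξ^6: a_6 + q1*a_5 + q2*a_4 + q3*a_3 + q4*a_2 + q5*a_1 = 0, i.e. -1/2304 + (1/960)*q1 + (-1/384)*q2 + (1/144)*q3 + (-1/48)*q4 + (1/12)*q5 = 0.
  ξ^7: a_7 + q1*a_6 + q2*a_5 + q3*a_4 + q4*a_3 + q5*a_2 = 0, i.e. 1/5376 + (-1/2304)*q1 + (1/960)*q2 + (-1/384)*q3 + (1/144)*q4 + (-1/48)*q5 = 0.
Solving this linear system: q1 = 925557/1267903, q2 = 1952719/15214836, q3 = 14321/15214836, q4 = -6133/121718688, q5 = 2867/912890160.
The numerator is Q*f truncated at degree 2: P0 = a_0 = -31/12; P1 = a_1 + q1*a_0 = -6856091/3803709; P2 = a_2 + q1*a_1 + q2*a_0 = -26615657/91289016.

The Pade approximant has numerator coefficients [-31/12, -6856091/3803709, -26615657/91289016]; denominator coefficients [1, 925557/1267903, 1952719/15214836, 14321/15214836, -6133/121718688, 2867/912890160].


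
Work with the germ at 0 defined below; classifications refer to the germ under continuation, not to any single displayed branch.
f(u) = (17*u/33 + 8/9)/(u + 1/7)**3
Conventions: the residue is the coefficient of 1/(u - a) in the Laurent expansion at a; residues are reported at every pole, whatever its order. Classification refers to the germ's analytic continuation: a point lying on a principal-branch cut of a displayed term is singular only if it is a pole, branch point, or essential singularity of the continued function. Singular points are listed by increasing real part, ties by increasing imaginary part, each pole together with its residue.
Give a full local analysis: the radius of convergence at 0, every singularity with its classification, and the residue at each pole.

Denominator factor (u + 1/7)^3: pole of order 3 at -1/7, modulus 1/7.
The radius of convergence is the smallest modulus among the singular points: 1/7.
At the order-3 pole -1/7 set g(u) = (u - (-1/7))^3*f(u) = 17*u/33 + 8/9.
Order-3 pole: residue = g''(a)/2; g''(-1/7) = 0, so the residue is 0.

Radius of convergence at 0: 1/7.
At -1/7: a pole of order 3; residue 0.


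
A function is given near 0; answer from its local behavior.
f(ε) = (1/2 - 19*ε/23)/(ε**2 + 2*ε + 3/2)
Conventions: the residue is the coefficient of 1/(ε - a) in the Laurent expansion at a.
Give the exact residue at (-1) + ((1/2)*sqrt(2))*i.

The residue is (-19/46) - ((61/92)*sqrt(2))*i.

The factor ε**2 + 2*ε + 3/2 splits as (ε - a)(ε - a') with a = (-1) + ((1/2)*sqrt(2))*i, a' = (-1) - ((1/2)*sqrt(2))*i. At the order-1 pole a set g(ε) = (ε - a)*f(ε) = [1/2 - 19*ε/23] / (ε - a').
Simple pole: residue = g(a) at a = (-1) + ((1/2)*sqrt(2))*i, which is (-19/46) - ((61/92)*sqrt(2))*i.


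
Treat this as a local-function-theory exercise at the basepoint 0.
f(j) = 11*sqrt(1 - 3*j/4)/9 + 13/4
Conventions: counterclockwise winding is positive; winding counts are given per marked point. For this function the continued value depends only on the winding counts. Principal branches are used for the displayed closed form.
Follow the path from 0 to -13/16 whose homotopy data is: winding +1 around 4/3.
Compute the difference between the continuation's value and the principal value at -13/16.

Continued minus principal equals -(11/36)*sqrt(103).

The rational part is single-valued and drops out of the difference; each branch term changes only by its own monodromy.
(11/9)*sqrt(1 - j/(4/3)): winding +1 is odd, the square root flips sign, contributing -2*(11/9)*sqrt(1 - (-13/16)/(4/3)) = -2*(11/9)*sqrt(103/64) = -(11/36)*sqrt(103).
Summing the contributions at j = -13/16 gives -(11/36)*sqrt(103).


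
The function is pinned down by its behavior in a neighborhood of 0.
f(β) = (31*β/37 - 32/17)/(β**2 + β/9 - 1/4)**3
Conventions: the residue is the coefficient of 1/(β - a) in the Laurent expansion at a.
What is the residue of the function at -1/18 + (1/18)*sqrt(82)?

The residue is -(429857037/346810472)*sqrt(82).

The factor β**2 + β/9 - 1/4 splits as (β - a)(β - a') with a = -1/18 + (1/18)*sqrt(82), a' = -1/18 - (1/18)*sqrt(82). At the order-3 pole a set g(β) = (β - a)^3*f(β) = [31*β/37 - 32/17] / (β - a')^3.
Order-3 pole: residue = g''(a)/2; g''(-1/18 + (1/18)*sqrt(82)) = -(429857037/173405236)*sqrt(82), so the residue is -(429857037/346810472)*sqrt(82).


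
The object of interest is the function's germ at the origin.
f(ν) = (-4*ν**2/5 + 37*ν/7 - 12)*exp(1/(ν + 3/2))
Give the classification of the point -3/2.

The exponent 1/(ν - (-3/2)) has a pole at -3/2, so exp(1/(ν - (-3/2))) takes every nonzero value near it: an essential singularity (not a pole of any order).

The point is an essential singularity.


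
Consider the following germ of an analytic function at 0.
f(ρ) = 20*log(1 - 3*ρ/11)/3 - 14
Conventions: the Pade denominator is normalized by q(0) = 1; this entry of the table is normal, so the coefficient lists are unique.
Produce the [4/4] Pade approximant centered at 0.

The Pade approximant has numerator coefficients [-14, 64/11, -72/121, -24/9317, 558/512435]; denominator coefficients [1, -6/11, 81/847, -54/9317, 81/1024870].

Taylor coefficients needed (expand at 0): a_0 = -14, a_1 = -20/11, a_2 = -30/121, a_3 = -60/1331, a_4 = -135/14641, a_5 = -324/161051, a_6 = -810/1771561, a_7 = -14580/136410197, a_8 = -10935/428717762.
Write the denominator as Q(ρ) = 1 + q1*ρ + q2*ρ^2 + q3*ρ^3 + q4*ρ^4. Requiring Q*f - P = O(ρ^9) with deg P <= 4 kills the coefficients of ρ^5..ρ^8 in Q*f:
  ρ^5: a_5 + q1*a_4 + q2*a_3 + q3*a_2 + q4*a_1 = 0, i.e. -324/161051 + (-135/14641)*q1 + (-60/1331)*q2 + (-30/121)*q3 + (-20/11)*q4 = 0.
  ρ^6: a_6 + q1*a_5 + q2*a_4 + q3*a_3 + q4*a_2 = 0, i.e. -810/1771561 + (-324/161051)*q1 + (-135/14641)*q2 + (-60/1331)*q3 + (-30/121)*q4 = 0.
  ρ^7: a_7 + q1*a_6 + q2*a_5 + q3*a_4 + q4*a_3 = 0, i.e. -14580/136410197 + (-810/1771561)*q1 + (-324/161051)*q2 + (-135/14641)*q3 + (-60/1331)*q4 = 0.
  ρ^8: a_8 + q1*a_7 + q2*a_6 + q3*a_5 + q4*a_4 = 0, i.e. -10935/428717762 + (-14580/136410197)*q1 + (-810/1771561)*q2 + (-324/161051)*q3 + (-135/14641)*q4 = 0.
Solving this linear system: q1 = -6/11, q2 = 81/847, q3 = -54/9317, q4 = 81/1024870.
The numerator is Q*f truncated at degree 4: P0 = a_0 = -14; P1 = a_1 + q1*a_0 = 64/11; P2 = a_2 + q1*a_1 + q2*a_0 = -72/121; P3 = a_3 + q1*a_2 + q2*a_1 + q3*a_0 = -24/9317; P4 = a_4 + q1*a_3 + q2*a_2 + q3*a_1 + q4*a_0 = 558/512435.


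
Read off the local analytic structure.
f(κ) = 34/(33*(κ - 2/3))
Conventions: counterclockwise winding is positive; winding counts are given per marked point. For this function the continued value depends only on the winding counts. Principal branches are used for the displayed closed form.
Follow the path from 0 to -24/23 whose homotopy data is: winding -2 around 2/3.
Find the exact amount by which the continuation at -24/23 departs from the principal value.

Continued minus principal equals 0.

The function is rational, hence single-valued: continuing it around any pole returns the same value, so the difference is 0.


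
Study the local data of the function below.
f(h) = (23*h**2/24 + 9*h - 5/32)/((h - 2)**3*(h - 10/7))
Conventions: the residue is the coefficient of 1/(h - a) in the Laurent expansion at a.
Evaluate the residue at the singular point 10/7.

The residue is -482615/6144.

At the order-1 pole 10/7 set g(h) = (h - (10/7))*f(h) = (23*h**2/24 + 9*h - 5/32)/(h - 2)**3.
Simple pole: residue = g(a) at a = 10/7, which is -482615/6144.


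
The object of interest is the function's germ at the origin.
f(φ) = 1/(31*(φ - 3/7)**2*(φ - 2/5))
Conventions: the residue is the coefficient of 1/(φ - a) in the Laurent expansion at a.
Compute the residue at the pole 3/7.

At the order-2 pole 3/7 set g(φ) = (φ - (3/7))^2*f(φ) = 1/(31*(φ - 2/5)).
Order-2 pole: residue = g'(a); g'(3/7) = -1225/31, so the residue is -1225/31.

The residue is -1225/31.


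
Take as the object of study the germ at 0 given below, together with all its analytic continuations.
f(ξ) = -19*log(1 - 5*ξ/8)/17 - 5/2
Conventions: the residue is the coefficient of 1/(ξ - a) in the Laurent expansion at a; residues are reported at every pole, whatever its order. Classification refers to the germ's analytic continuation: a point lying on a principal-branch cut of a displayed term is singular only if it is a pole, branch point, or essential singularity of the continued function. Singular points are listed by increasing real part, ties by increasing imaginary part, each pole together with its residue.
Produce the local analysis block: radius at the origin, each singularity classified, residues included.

Radius of convergence at 0: 8/5.
At 8/5: a logarithmic branch point.

Branch term (-19/17)*log(1 - ξ/(8/5)): its argument vanishes at ξ = 8/5, a logarithmic branch point, modulus 8/5.
The radius of convergence is the smallest modulus among the singular points: 8/5.


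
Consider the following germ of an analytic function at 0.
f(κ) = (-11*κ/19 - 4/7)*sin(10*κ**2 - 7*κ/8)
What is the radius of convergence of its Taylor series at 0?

The radius of convergence is infinite.

The factor sin(10*κ**2 - 7*κ/8) is entire and contributes no finite singular point.
The polynomial part has no poles.
No finite singular points: the Taylor series at 0 converges everywhere.
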